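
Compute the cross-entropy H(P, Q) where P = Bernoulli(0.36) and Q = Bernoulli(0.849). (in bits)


H(P,Q) = -p*log2(q) - (1-p)*log2(1-q). -0.36*log2(0.849) = 0.085019; -0.64*log2(0.151) = 1.745523. H(P,Q) = 0.085019 + 1.745523 = 1.8305

1.8305 bits


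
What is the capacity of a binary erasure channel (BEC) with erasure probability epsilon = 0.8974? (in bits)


C = 1 - epsilon = 1 - 0.8974 = 0.1026

0.1026 bits


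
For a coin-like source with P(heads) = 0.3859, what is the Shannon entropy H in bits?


H = -p*log2(p) - (1-p)*log2(1-p). -0.3859*log2(0.3859) = 0.530111; -0.6141*log2(0.6141) = 0.431991. H = 0.530111 + 0.431991 = 0.9621

0.9621 bits


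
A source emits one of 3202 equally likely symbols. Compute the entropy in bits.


H = log2(n) = log2(3202) = 11.6448

11.6448 bits


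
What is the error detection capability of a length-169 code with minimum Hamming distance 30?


Detection capability = d_min - 1 = 30 - 1 = 29

29 errors


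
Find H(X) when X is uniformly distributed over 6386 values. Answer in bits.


H = log2(n) = log2(6386) = 12.6407

12.6407 bits


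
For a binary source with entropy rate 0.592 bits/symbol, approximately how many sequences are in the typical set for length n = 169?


log2|A_typical| = nH = 169 * 0.592 = 100.048, so |A_typical| ~ 2^100.048 = 1.311e+30

1.311e+30


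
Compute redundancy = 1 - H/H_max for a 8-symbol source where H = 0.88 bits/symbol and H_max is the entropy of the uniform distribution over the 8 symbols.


H_max = log2(K) = log2(8) = 3.0 bits/symbol. Redundancy = 1 - H/H_max = 1 - 0.88/3.0 = 1 - 0.2933 = 0.7067

0.7067


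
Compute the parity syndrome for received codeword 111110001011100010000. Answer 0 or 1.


Syndrome = XOR of all bits = 1 XOR 1 XOR 1 XOR 1 XOR 1 XOR 0 XOR 0 XOR 0 XOR 1 XOR 0 XOR 1 XOR 1 XOR 1 XOR 0 XOR 0 XOR 0 XOR 1 XOR 0 XOR 0 XOR 0 XOR 0 = 0

0


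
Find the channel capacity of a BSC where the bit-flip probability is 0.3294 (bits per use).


H(p) = -p*log2(p) - (1-p)*log2(1-p) = -0.3294*log2(0.3294) - 0.6706*log2(0.6706) = 0.527728 + 0.386585 = 0.9143. C = 1 - H(p) = 1 - 0.9143 = 0.0857

0.0857 bits


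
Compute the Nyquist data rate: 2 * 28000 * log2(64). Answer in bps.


Rate = 2 * B * log2(M) = 2 * 28000 * 6.0 = 336000.0

336000.0 bps


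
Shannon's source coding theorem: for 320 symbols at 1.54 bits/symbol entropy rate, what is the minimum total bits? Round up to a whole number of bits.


Minimum bits >= n * H = 320 * 1.54 = 492.8, rounded up to a whole number of bits = 493

493 bits


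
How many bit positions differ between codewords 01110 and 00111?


Count differing positions: . ^ . . ^ = 2 differences

2


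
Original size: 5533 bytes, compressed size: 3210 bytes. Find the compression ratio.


Ratio = original / compressed = 5533 / 3210 = 1.7237

1.7237


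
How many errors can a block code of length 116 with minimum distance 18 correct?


Correction capability = floor((d-1)/2) = floor((18-1)/2) = 8

8 errors


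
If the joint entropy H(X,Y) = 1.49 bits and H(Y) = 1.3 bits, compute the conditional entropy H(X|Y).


H(X|Y) = H(X,Y) - H(Y) = 1.49 - 1.3 = 0.19

0.19 bits


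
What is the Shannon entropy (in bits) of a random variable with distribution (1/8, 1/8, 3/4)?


H = -sum(p_i * log2(p_i)). Terms: -(1/8)*log2(1/8) = 0.375000; -(1/8)*log2(1/8) = 0.375000; -(3/4)*log2(3/4) = 0.311278. H = 0.375000 + 0.375000 + 0.311278 = 1.0613

1.0613 bits


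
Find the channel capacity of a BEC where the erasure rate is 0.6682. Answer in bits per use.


C = 1 - epsilon = 1 - 0.6682 = 0.3318

0.3318 bits


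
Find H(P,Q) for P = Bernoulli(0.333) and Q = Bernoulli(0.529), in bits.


H(P,Q) = -p*log2(q) - (1-p)*log2(1-q). -0.333*log2(0.529) = 0.305914; -0.667*log2(0.471) = 0.724496. H(P,Q) = 0.305914 + 0.724496 = 1.0304

1.0304 bits


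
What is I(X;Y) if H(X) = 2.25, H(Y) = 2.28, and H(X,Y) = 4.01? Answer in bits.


I(X;Y) = H(X) + H(Y) - H(X,Y) = 2.25 + 2.28 - 4.01 = 0.52

0.52 bits


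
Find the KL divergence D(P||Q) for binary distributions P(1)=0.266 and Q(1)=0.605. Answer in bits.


KL = p*log2(p/q) + (1-p)*log2((1-p)/(1-q)) = 0.266*log2(0.266/0.605) + 0.734*log2(0.734/0.395) = 0.3408

0.3408 bits


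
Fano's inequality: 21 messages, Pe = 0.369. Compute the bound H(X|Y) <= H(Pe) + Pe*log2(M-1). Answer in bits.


H(Pe) = -Pe*log2(Pe) - (1-Pe)*log2(1-Pe) = -0.369*log2(0.369) - 0.631*log2(0.631) = 0.530735 + 0.419166 = 0.9499. Pe*log2(M-1) = 0.369*log2(20) = 1.594791. Bound = H(Pe) + Pe*log2(M-1) = 0.530735 + 0.419166 + 1.594791 = 2.5447

2.5447 bits


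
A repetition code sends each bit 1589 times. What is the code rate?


Rate = k/n = 1/1589

1/1589


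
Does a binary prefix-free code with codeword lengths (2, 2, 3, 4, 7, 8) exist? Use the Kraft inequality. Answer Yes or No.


Kraft sum = sum(2^(-l_i)) = 0.6992, need <= 1. Result: satisfied (a binary prefix-free code with these lengths exists)

Yes


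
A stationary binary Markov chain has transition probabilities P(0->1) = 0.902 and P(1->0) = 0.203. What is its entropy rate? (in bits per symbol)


Stationary distribution: pi_0 = p10/(p01+p10) = 0.1837, pi_1 = 0.8163. Entropy rate H' = pi_0*H(p01) + pi_1*H(p10) = 0.1837*0.4626 + 0.8163*0.7279 = 0.6792

0.6792 bits/symbol


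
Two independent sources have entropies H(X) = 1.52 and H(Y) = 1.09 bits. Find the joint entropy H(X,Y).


For independent variables, H(X,Y) = H(X) + H(Y) = 1.52 + 1.09 = 2.61

2.61 bits


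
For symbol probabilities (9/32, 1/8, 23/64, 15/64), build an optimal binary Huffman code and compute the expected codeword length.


Huffman construction (repeatedly merge the two least-probable nodes; each merge adds 1 bit to every symbol beneath it): 1/8 + 15/64 = 23/64; 9/32 + 23/64 = 41/64; 23/64 + 41/64 = 1. Resulting codeword lengths (in the order the probabilities were given): (2, 2, 2, 2). L_avg = sum(p_i * l_i) = 9/32*2 + 1/8*2 + 23/64*2 + 15/64*2 = 2

2.0 bits


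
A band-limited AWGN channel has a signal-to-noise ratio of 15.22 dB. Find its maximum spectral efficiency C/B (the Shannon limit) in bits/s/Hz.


SNR_linear = 10^(15.22/10) = 33.266; C/B = log2(1 + SNR_linear) = log2(1 + 33.266) = 5.0987

5.0987 bits/s/Hz


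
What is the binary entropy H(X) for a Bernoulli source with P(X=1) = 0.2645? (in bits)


H = -p*log2(p) - (1-p)*log2(1-p). -0.2645*log2(0.2645) = 0.507486; -0.7355*log2(0.7355) = 0.325976. H = 0.507486 + 0.325976 = 0.8335

0.8335 bits


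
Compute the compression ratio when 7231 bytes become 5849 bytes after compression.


Ratio = original / compressed = 7231 / 5849 = 1.2363

1.2363


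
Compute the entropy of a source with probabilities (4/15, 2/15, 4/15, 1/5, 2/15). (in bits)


H = -sum(p_i * log2(p_i)). Terms: -(4/15)*log2(4/15) = 0.508504; -(2/15)*log2(2/15) = 0.387585; -(4/15)*log2(4/15) = 0.508504; -(1/5)*log2(1/5) = 0.464386; -(2/15)*log2(2/15) = 0.387585. H = 0.508504 + 0.387585 + 0.508504 + 0.464386 + 0.387585 = 2.2566

2.2566 bits


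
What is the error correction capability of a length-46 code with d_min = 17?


Correction capability = floor((d-1)/2) = floor((17-1)/2) = 8

8 errors


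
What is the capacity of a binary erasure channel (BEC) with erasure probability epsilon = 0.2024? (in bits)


C = 1 - epsilon = 1 - 0.2024 = 0.7976

0.7976 bits


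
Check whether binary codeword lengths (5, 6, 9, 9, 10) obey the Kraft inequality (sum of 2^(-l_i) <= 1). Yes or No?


Kraft sum = sum(2^(-l_i)) = 0.0518, need <= 1. Result: satisfied (a binary prefix-free code with these lengths exists)

Yes


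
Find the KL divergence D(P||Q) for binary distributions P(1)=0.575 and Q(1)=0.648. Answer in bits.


KL = p*log2(p/q) + (1-p)*log2((1-p)/(1-q)) = 0.575*log2(0.575/0.648) + 0.425*log2(0.425/0.352) = 0.0164

0.0164 bits


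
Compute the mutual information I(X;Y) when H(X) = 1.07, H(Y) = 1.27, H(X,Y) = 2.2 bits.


I(X;Y) = H(X) + H(Y) - H(X,Y) = 1.07 + 1.27 - 2.2 = 0.14

0.14 bits


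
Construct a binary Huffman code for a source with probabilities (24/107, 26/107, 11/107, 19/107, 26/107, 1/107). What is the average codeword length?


Huffman construction (repeatedly merge the two least-probable nodes; each merge adds 1 bit to every symbol beneath it): 1/107 + 11/107 = 12/107; 12/107 + 19/107 = 31/107; 24/107 + 26/107 = 50/107; 26/107 + 31/107 = 57/107; 50/107 + 57/107 = 1. Resulting codeword lengths (in the order the probabilities were given): (2, 2, 4, 3, 2, 4). L_avg = sum(p_i * l_i) = 24/107*2 + 26/107*2 + 11/107*4 + 19/107*3 + 26/107*2 + 1/107*4 = 257/107 = 2.4019

2.4019 bits


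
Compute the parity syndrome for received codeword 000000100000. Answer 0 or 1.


Syndrome = XOR of all bits = 0 XOR 0 XOR 0 XOR 0 XOR 0 XOR 0 XOR 1 XOR 0 XOR 0 XOR 0 XOR 0 XOR 0 = 1

1


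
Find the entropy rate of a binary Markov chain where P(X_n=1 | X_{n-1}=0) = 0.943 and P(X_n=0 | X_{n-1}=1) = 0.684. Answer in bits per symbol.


Stationary distribution: pi_0 = p10/(p01+p10) = 0.4204, pi_1 = 0.5796. Entropy rate H' = pi_0*H(p01) + pi_1*H(p10) = 0.4204*0.3154 + 0.5796*0.9 = 0.6542

0.6542 bits/symbol


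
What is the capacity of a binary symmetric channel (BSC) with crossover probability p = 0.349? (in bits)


H(p) = -p*log2(p) - (1-p)*log2(1-p) = -0.349*log2(0.349) - 0.651*log2(0.651) = 0.530027 + 0.403145 = 0.9332. C = 1 - H(p) = 1 - 0.9332 = 0.0668

0.0668 bits


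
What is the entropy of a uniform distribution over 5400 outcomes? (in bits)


H = log2(n) = log2(5400) = 12.3987

12.3987 bits


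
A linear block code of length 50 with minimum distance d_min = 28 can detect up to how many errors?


Detection capability = d_min - 1 = 28 - 1 = 27

27 errors


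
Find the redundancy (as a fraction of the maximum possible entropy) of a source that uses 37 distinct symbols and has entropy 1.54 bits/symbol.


H_max = log2(K) = log2(37) = 5.2095 bits/symbol. Redundancy = 1 - H/H_max = 1 - 1.54/5.2095 = 1 - 0.2956 = 0.7044

0.7044


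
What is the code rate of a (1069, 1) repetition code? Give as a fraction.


Rate = k/n = 1/1069

1/1069


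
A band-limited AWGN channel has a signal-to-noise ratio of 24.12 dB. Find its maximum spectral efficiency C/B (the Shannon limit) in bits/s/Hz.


SNR_linear = 10^(24.12/10) = 258.226; C/B = log2(1 + SNR_linear) = log2(1 + 258.226) = 8.0181

8.0181 bits/s/Hz


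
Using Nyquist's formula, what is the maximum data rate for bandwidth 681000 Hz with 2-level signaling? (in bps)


Rate = 2 * B * log2(M) = 2 * 681000 * 1.0 = 1362000.0

1362000.0 bps


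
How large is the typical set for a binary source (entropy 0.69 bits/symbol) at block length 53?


log2|A_typical| = nH = 53 * 0.69 = 36.57, so |A_typical| ~ 2^36.57 = 1.020e+11

1.020e+11


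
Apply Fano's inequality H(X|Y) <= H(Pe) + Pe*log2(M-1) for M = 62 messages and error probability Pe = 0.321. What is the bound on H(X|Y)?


H(Pe) = -Pe*log2(Pe) - (1-Pe)*log2(1-Pe) = -0.321*log2(0.321) - 0.679*log2(0.679) = 0.526233 + 0.379233 = 0.9055. Pe*log2(M-1) = 0.321*log2(61) = 1.903767. Bound = H(Pe) + Pe*log2(M-1) = 0.526233 + 0.379233 + 1.903767 = 2.8092

2.8092 bits


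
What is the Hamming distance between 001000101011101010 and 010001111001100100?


Count differing positions: . ^ ^ . . ^ . ^ . . ^ . . . ^ ^ ^ . = 8 differences

8


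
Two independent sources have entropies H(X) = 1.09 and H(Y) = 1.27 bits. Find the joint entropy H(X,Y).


For independent variables, H(X,Y) = H(X) + H(Y) = 1.09 + 1.27 = 2.36

2.36 bits


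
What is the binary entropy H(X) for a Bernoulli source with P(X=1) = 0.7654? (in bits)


H = -p*log2(p) - (1-p)*log2(1-p). -0.7654*log2(0.7654) = 0.295226; -0.2346*log2(0.2346) = 0.490719. H = 0.295226 + 0.490719 = 0.7859

0.7859 bits


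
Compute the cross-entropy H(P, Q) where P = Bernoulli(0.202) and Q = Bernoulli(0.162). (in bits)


H(P,Q) = -p*log2(q) - (1-p)*log2(1-q). -0.202*log2(0.162) = 0.530439; -0.798*log2(0.838) = 0.203472. H(P,Q) = 0.530439 + 0.203472 = 0.7339

0.7339 bits


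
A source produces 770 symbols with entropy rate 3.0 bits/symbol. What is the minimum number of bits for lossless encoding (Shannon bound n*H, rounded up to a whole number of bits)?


Minimum bits >= n * H = 770 * 3.0 = 2310.0, rounded up to a whole number of bits = 2310

2310 bits


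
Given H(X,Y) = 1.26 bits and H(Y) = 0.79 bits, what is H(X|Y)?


H(X|Y) = H(X,Y) - H(Y) = 1.26 - 0.79 = 0.47

0.47 bits


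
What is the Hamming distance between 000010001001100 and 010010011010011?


Count differing positions: . ^ . . . . . ^ . . ^ ^ ^ ^ ^ = 7 differences

7


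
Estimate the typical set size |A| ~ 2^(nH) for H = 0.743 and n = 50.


log2|A_typical| = nH = 50 * 0.743 = 37.15, so |A_typical| ~ 2^37.15 = 1.525e+11

1.525e+11


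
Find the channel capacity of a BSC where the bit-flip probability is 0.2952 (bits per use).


H(p) = -p*log2(p) - (1-p)*log2(1-p) = -0.2952*log2(0.2952) - 0.7048*log2(0.7048) = 0.519621 + 0.355723 = 0.8753. C = 1 - H(p) = 1 - 0.8753 = 0.1247

0.1247 bits


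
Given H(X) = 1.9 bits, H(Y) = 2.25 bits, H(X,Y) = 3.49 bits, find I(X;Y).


I(X;Y) = H(X) + H(Y) - H(X,Y) = 1.9 + 2.25 - 3.49 = 0.66

0.66 bits


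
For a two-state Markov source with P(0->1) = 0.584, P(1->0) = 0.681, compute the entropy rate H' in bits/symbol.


Stationary distribution: pi_0 = p10/(p01+p10) = 0.5383, pi_1 = 0.4617. Entropy rate H' = pi_0*H(p01) + pi_1*H(p10) = 0.5383*0.9795 + 0.4617*0.9033 = 0.9443

0.9443 bits/symbol


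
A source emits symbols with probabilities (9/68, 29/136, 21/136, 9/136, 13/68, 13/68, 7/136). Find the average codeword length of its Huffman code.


Huffman construction (repeatedly merge the two least-probable nodes; each merge adds 1 bit to every symbol beneath it): 7/136 + 9/136 = 2/17; 2/17 + 9/68 = 1/4; 21/136 + 13/68 = 47/136; 13/68 + 29/136 = 55/136; 1/4 + 47/136 = 81/136; 55/136 + 81/136 = 1. Resulting codeword lengths (in the order the probabilities were given): (3, 2, 3, 4, 3, 2, 4). L_avg = sum(p_i * l_i) = 9/68*3 + 29/136*2 + 21/136*3 + 9/136*4 + 13/68*3 + 13/68*2 + 7/136*4 = 369/136 = 2.7132

2.7132 bits


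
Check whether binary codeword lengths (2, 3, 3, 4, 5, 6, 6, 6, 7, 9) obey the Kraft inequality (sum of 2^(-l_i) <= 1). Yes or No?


Kraft sum = sum(2^(-l_i)) = 0.6504, need <= 1. Result: satisfied (a binary prefix-free code with these lengths exists)

Yes


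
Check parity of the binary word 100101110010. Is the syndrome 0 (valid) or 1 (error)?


Syndrome = XOR of all bits = 1 XOR 0 XOR 0 XOR 1 XOR 0 XOR 1 XOR 1 XOR 1 XOR 0 XOR 0 XOR 1 XOR 0 = 0

0


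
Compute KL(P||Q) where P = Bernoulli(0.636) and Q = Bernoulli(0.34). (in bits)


KL = p*log2(p/q) + (1-p)*log2((1-p)/(1-q)) = 0.636*log2(0.636/0.34) + 0.364*log2(0.364/0.66) = 0.2621

0.2621 bits


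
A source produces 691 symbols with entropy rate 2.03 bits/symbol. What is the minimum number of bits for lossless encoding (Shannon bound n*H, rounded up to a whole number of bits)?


Minimum bits >= n * H = 691 * 2.03 = 1402.73, rounded up to a whole number of bits = 1403

1403 bits


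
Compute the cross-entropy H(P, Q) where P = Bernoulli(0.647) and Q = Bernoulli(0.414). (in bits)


H(P,Q) = -p*log2(q) - (1-p)*log2(1-q). -0.647*log2(0.414) = 0.823176; -0.353*log2(0.586) = 0.272173. H(P,Q) = 0.823176 + 0.272173 = 1.0953

1.0953 bits


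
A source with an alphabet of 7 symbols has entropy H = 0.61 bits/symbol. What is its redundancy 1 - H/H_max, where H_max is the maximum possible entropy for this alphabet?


H_max = log2(K) = log2(7) = 2.8074 bits/symbol. Redundancy = 1 - H/H_max = 1 - 0.61/2.8074 = 1 - 0.2173 = 0.7827

0.7827


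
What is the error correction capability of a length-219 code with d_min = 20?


Correction capability = floor((d-1)/2) = floor((20-1)/2) = 9

9 errors


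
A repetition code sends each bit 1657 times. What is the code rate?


Rate = k/n = 1/1657

1/1657


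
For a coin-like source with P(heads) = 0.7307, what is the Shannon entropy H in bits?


H = -p*log2(p) - (1-p)*log2(1-p). -0.7307*log2(0.7307) = 0.330751; -0.2693*log2(0.2693) = 0.509708. H = 0.330751 + 0.509708 = 0.8405

0.8405 bits


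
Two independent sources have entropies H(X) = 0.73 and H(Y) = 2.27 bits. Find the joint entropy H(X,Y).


For independent variables, H(X,Y) = H(X) + H(Y) = 0.73 + 2.27 = 3.0

3.0 bits


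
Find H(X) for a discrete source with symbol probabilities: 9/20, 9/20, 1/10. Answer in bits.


H = -sum(p_i * log2(p_i)). Terms: -(9/20)*log2(9/20) = 0.518401; -(9/20)*log2(9/20) = 0.518401; -(1/10)*log2(1/10) = 0.332193. H = 0.518401 + 0.518401 + 0.332193 = 1.369

1.369 bits


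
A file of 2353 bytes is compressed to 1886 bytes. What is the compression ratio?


Ratio = original / compressed = 2353 / 1886 = 1.2476

1.2476


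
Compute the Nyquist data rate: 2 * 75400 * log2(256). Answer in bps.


Rate = 2 * B * log2(M) = 2 * 75400 * 8.0 = 1206400.0

1206400.0 bps


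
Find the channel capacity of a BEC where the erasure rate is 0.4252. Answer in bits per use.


C = 1 - epsilon = 1 - 0.4252 = 0.5748

0.5748 bits


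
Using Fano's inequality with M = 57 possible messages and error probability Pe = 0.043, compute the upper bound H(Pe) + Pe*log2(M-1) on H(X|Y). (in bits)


H(Pe) = -Pe*log2(Pe) - (1-Pe)*log2(1-Pe) = -0.043*log2(0.043) - 0.957*log2(0.957) = 0.195199 + 0.060683 = 0.2559. Pe*log2(M-1) = 0.043*log2(56) = 0.249716. Bound = H(Pe) + Pe*log2(M-1) = 0.195199 + 0.060683 + 0.249716 = 0.5056

0.5056 bits


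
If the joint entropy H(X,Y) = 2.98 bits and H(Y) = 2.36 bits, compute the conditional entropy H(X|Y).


H(X|Y) = H(X,Y) - H(Y) = 2.98 - 2.36 = 0.62

0.62 bits


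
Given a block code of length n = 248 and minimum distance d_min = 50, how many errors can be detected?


Detection capability = d_min - 1 = 50 - 1 = 49

49 errors


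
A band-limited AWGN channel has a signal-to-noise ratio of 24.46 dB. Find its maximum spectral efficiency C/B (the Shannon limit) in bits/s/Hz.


SNR_linear = 10^(24.46/10) = 279.2544; C/B = log2(1 + SNR_linear) = log2(1 + 279.2544) = 8.1306

8.1306 bits/s/Hz


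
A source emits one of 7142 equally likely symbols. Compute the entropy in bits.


H = log2(n) = log2(7142) = 12.8021

12.8021 bits


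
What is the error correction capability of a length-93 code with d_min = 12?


Correction capability = floor((d-1)/2) = floor((12-1)/2) = 5

5 errors


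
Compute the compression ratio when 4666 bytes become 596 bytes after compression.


Ratio = original / compressed = 4666 / 596 = 7.8289

7.8289


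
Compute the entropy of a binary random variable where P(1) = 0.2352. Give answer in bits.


H = -p*log2(p) - (1-p)*log2(1-p). -0.2352*log2(0.2352) = 0.491107; -0.7648*log2(0.7648) = 0.295859. H = 0.491107 + 0.295859 = 0.787

0.787 bits


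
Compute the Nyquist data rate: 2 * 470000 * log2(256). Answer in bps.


Rate = 2 * B * log2(M) = 2 * 470000 * 8.0 = 7520000.0

7520000.0 bps


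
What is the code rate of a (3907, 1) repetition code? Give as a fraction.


Rate = k/n = 1/3907

1/3907


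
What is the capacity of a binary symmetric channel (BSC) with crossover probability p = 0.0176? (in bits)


H(p) = -p*log2(p) - (1-p)*log2(1-p) = -0.0176*log2(0.0176) - 0.9824*log2(0.9824) = 0.102578 + 0.025167 = 0.1277. C = 1 - H(p) = 1 - 0.1277 = 0.8723

0.8723 bits


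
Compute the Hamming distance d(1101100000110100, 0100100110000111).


Count differing positions: ^ . . ^ . . . ^ ^ . ^ ^ . . ^ ^ = 8 differences

8


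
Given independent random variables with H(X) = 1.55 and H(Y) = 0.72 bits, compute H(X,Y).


For independent variables, H(X,Y) = H(X) + H(Y) = 1.55 + 0.72 = 2.27

2.27 bits


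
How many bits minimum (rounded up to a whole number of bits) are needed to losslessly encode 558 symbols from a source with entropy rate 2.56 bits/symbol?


Minimum bits >= n * H = 558 * 2.56 = 1428.48, rounded up to a whole number of bits = 1429

1429 bits


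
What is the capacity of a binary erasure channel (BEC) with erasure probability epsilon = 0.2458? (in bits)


C = 1 - epsilon = 1 - 0.2458 = 0.7542

0.7542 bits


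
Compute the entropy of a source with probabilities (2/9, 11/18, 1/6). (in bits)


H = -sum(p_i * log2(p_i)). Terms: -(2/9)*log2(2/9) = 0.482206; -(11/18)*log2(11/18) = 0.434190; -(1/6)*log2(1/6) = 0.430827. H = 0.482206 + 0.434190 + 0.430827 = 1.3472

1.3472 bits


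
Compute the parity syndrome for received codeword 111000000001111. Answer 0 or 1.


Syndrome = XOR of all bits = 1 XOR 1 XOR 1 XOR 0 XOR 0 XOR 0 XOR 0 XOR 0 XOR 0 XOR 0 XOR 0 XOR 1 XOR 1 XOR 1 XOR 1 = 1

1


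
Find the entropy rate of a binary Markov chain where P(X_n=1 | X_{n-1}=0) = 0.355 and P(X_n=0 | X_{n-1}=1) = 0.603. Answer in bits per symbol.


Stationary distribution: pi_0 = p10/(p01+p10) = 0.6294, pi_1 = 0.3706. Entropy rate H' = pi_0*H(p01) + pi_1*H(p10) = 0.6294*0.9385 + 0.3706*0.9692 = 0.9498

0.9498 bits/symbol


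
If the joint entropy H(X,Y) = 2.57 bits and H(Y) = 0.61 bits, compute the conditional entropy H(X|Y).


H(X|Y) = H(X,Y) - H(Y) = 2.57 - 0.61 = 1.96

1.96 bits


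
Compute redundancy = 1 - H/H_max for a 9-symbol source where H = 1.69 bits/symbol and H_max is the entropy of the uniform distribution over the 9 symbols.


H_max = log2(K) = log2(9) = 3.1699 bits/symbol. Redundancy = 1 - H/H_max = 1 - 1.69/3.1699 = 1 - 0.5331 = 0.4669

0.4669


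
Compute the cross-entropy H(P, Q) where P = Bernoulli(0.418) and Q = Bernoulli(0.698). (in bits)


H(P,Q) = -p*log2(q) - (1-p)*log2(1-q). -0.418*log2(0.698) = 0.216817; -0.582*log2(0.302) = 1.005335. H(P,Q) = 0.216817 + 1.005335 = 1.2222

1.2222 bits


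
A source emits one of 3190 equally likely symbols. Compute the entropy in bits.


H = log2(n) = log2(3190) = 11.6393

11.6393 bits


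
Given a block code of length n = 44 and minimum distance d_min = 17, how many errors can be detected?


Detection capability = d_min - 1 = 17 - 1 = 16

16 errors


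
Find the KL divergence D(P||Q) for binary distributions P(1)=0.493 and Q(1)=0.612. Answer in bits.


KL = p*log2(p/q) + (1-p)*log2((1-p)/(1-q)) = 0.493*log2(0.493/0.612) + 0.507*log2(0.507/0.388) = 0.0419

0.0419 bits


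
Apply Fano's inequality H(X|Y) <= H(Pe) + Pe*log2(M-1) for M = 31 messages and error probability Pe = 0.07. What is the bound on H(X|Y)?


H(Pe) = -Pe*log2(Pe) - (1-Pe)*log2(1-Pe) = -0.07*log2(0.07) - 0.93*log2(0.93) = 0.268555 + 0.097369 = 0.3659. Pe*log2(M-1) = 0.07*log2(30) = 0.343482. Bound = H(Pe) + Pe*log2(M-1) = 0.268555 + 0.097369 + 0.343482 = 0.7094

0.7094 bits


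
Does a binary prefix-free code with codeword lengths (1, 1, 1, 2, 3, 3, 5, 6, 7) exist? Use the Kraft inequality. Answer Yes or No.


Kraft sum = sum(2^(-l_i)) = 2.0547, need <= 1. Result: violated (a binary prefix-free code with these lengths cannot exist)

No


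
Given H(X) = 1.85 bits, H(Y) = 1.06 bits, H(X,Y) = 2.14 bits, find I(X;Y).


I(X;Y) = H(X) + H(Y) - H(X,Y) = 1.85 + 1.06 - 2.14 = 0.77

0.77 bits


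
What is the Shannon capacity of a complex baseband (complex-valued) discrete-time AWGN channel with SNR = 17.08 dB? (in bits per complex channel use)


SNR_linear = 10^(17.08/10) = 51.0505; C = log2(1 + SNR_linear) = log2(1 + 51.0505) = 5.7018

5.7018 bits/channel use


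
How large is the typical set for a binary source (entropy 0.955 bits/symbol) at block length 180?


log2|A_typical| = nH = 180 * 0.955 = 171.9, so |A_typical| ~ 2^171.9 = 5.585e+51

5.585e+51


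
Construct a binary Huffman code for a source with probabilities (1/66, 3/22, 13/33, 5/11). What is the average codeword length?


Huffman construction (repeatedly merge the two least-probable nodes; each merge adds 1 bit to every symbol beneath it): 1/66 + 3/22 = 5/33; 5/33 + 13/33 = 6/11; 5/11 + 6/11 = 1. Resulting codeword lengths (in the order the probabilities were given): (3, 3, 2, 1). L_avg = sum(p_i * l_i) = 1/66*3 + 3/22*3 + 13/33*2 + 5/11*1 = 56/33 = 1.697

1.697 bits


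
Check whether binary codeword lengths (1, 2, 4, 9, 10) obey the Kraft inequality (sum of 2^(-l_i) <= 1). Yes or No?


Kraft sum = sum(2^(-l_i)) = 0.8154, need <= 1. Result: satisfied (a binary prefix-free code with these lengths exists)

Yes


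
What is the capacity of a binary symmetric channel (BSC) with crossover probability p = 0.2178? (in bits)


H(p) = -p*log2(p) - (1-p)*log2(1-p) = -0.2178*log2(0.2178) - 0.7822*log2(0.7822) = 0.478926 + 0.277204 = 0.7561. C = 1 - H(p) = 1 - 0.7561 = 0.2439

0.2439 bits


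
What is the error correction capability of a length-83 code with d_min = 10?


Correction capability = floor((d-1)/2) = floor((10-1)/2) = 4

4 errors


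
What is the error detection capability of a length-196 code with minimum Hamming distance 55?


Detection capability = d_min - 1 = 55 - 1 = 54

54 errors


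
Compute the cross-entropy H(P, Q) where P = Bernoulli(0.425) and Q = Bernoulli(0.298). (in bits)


H(P,Q) = -p*log2(q) - (1-p)*log2(1-q). -0.425*log2(0.298) = 0.742312; -0.575*log2(0.702) = 0.293513. H(P,Q) = 0.742312 + 0.293513 = 1.0358

1.0358 bits


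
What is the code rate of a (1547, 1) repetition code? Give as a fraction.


Rate = k/n = 1/1547

1/1547


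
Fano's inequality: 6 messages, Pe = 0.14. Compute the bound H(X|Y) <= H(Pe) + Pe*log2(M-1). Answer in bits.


H(Pe) = -Pe*log2(Pe) - (1-Pe)*log2(1-Pe) = -0.14*log2(0.14) - 0.86*log2(0.86) = 0.397110 + 0.187129 = 0.5842. Pe*log2(M-1) = 0.14*log2(5) = 0.325070. Bound = H(Pe) + Pe*log2(M-1) = 0.397110 + 0.187129 + 0.325070 = 0.9093

0.9093 bits


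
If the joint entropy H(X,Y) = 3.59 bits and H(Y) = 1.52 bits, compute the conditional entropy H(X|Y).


H(X|Y) = H(X,Y) - H(Y) = 3.59 - 1.52 = 2.07

2.07 bits


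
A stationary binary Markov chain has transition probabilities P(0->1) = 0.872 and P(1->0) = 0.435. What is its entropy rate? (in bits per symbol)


Stationary distribution: pi_0 = p10/(p01+p10) = 0.3328, pi_1 = 0.6672. Entropy rate H' = pi_0*H(p01) + pi_1*H(p10) = 0.3328*0.5519 + 0.6672*0.9878 = 0.8427

0.8427 bits/symbol


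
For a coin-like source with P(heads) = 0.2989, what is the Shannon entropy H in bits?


H = -p*log2(p) - (1-p)*log2(1-p). -0.2989*log2(0.2989) = 0.520763; -0.7011*log2(0.7011) = 0.359179. H = 0.520763 + 0.359179 = 0.8799

0.8799 bits


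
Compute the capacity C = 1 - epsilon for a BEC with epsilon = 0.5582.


C = 1 - epsilon = 1 - 0.5582 = 0.4418

0.4418 bits


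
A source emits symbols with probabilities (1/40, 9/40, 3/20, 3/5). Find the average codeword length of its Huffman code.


Huffman construction (repeatedly merge the two least-probable nodes; each merge adds 1 bit to every symbol beneath it): 1/40 + 3/20 = 7/40; 7/40 + 9/40 = 2/5; 2/5 + 3/5 = 1. Resulting codeword lengths (in the order the probabilities were given): (3, 2, 3, 1). L_avg = sum(p_i * l_i) = 1/40*3 + 9/40*2 + 3/20*3 + 3/5*1 = 63/40 = 1.575

1.575 bits


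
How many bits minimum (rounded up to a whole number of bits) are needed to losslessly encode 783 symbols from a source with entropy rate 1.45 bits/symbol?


Minimum bits >= n * H = 783 * 1.45 = 1135.35, rounded up to a whole number of bits = 1136

1136 bits


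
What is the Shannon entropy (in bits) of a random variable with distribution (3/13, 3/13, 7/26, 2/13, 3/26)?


H = -sum(p_i * log2(p_i)). Terms: -(3/13)*log2(3/13) = 0.488187; -(3/13)*log2(3/13) = 0.488187; -(7/26)*log2(7/26) = 0.509677; -(2/13)*log2(2/13) = 0.415452; -(3/26)*log2(3/26) = 0.359478. H = 0.488187 + 0.488187 + 0.509677 + 0.415452 + 0.359478 = 2.261

2.261 bits


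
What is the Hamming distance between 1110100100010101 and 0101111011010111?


Count differing positions: ^ . ^ ^ . ^ ^ ^ ^ ^ . . . . ^ . = 9 differences

9


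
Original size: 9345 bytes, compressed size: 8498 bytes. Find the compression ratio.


Ratio = original / compressed = 9345 / 8498 = 1.0997

1.0997


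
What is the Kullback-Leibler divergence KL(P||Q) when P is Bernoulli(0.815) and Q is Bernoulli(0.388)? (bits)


KL = p*log2(p/q) + (1-p)*log2((1-p)/(1-q)) = 0.815*log2(0.815/0.388) + 0.185*log2(0.185/0.612) = 0.5533

0.5533 bits


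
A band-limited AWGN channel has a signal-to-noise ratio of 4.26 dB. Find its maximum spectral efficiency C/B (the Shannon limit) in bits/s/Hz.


SNR_linear = 10^(4.26/10) = 2.6669; C/B = log2(1 + SNR_linear) = log2(1 + 2.6669) = 1.8745

1.8745 bits/s/Hz


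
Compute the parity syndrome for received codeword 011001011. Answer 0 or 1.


Syndrome = XOR of all bits = 0 XOR 1 XOR 1 XOR 0 XOR 0 XOR 1 XOR 0 XOR 1 XOR 1 = 1

1


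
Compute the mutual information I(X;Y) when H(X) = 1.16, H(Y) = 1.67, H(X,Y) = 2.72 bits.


I(X;Y) = H(X) + H(Y) - H(X,Y) = 1.16 + 1.67 - 2.72 = 0.11

0.11 bits


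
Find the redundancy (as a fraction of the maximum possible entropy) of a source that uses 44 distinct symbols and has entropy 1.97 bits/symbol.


H_max = log2(K) = log2(44) = 5.4594 bits/symbol. Redundancy = 1 - H/H_max = 1 - 1.97/5.4594 = 1 - 0.3608 = 0.6392

0.6392


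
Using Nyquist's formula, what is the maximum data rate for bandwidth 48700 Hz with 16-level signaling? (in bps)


Rate = 2 * B * log2(M) = 2 * 48700 * 4.0 = 389600.0

389600.0 bps


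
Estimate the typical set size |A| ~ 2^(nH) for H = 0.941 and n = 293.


log2|A_typical| = nH = 293 * 0.941 = 275.713, so |A_typical| ~ 2^275.713 = 9.951e+82

9.951e+82


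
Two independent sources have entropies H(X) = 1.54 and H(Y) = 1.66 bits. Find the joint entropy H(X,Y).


For independent variables, H(X,Y) = H(X) + H(Y) = 1.54 + 1.66 = 3.2

3.2 bits


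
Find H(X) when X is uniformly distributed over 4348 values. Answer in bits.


H = log2(n) = log2(4348) = 12.0861

12.0861 bits


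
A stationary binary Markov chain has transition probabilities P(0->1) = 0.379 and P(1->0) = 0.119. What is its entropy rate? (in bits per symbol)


Stationary distribution: pi_0 = p10/(p01+p10) = 0.239, pi_1 = 0.761. Entropy rate H' = pi_0*H(p01) + pi_1*H(p10) = 0.239*0.9573 + 0.761*0.5265 = 0.6294

0.6294 bits/symbol


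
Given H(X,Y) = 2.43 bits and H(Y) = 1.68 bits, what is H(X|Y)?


H(X|Y) = H(X,Y) - H(Y) = 2.43 - 1.68 = 0.75

0.75 bits


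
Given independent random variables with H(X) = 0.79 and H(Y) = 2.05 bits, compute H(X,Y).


For independent variables, H(X,Y) = H(X) + H(Y) = 0.79 + 2.05 = 2.84

2.84 bits


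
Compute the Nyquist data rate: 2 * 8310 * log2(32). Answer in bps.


Rate = 2 * B * log2(M) = 2 * 8310 * 5.0 = 83100.0

83100.0 bps


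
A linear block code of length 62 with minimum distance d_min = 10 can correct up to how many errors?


Correction capability = floor((d-1)/2) = floor((10-1)/2) = 4

4 errors


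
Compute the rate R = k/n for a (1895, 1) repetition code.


Rate = k/n = 1/1895

1/1895


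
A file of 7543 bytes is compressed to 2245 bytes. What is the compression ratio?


Ratio = original / compressed = 7543 / 2245 = 3.3599

3.3599


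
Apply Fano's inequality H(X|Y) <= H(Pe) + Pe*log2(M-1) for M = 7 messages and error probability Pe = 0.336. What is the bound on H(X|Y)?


H(Pe) = -Pe*log2(Pe) - (1-Pe)*log2(1-Pe) = -0.336*log2(0.336) - 0.664*log2(0.664) = 0.528685 + 0.392255 = 0.9209. Pe*log2(M-1) = 0.336*log2(6) = 0.868547. Bound = H(Pe) + Pe*log2(M-1) = 0.528685 + 0.392255 + 0.868547 = 1.7895

1.7895 bits


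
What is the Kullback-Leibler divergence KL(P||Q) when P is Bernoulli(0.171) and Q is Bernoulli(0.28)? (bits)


KL = p*log2(p/q) + (1-p)*log2((1-p)/(1-q)) = 0.171*log2(0.171/0.28) + 0.829*log2(0.829/0.72) = 0.0469

0.0469 bits


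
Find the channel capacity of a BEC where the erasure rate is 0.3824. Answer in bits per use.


C = 1 - epsilon = 1 - 0.3824 = 0.6176

0.6176 bits


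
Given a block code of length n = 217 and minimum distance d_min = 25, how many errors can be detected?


Detection capability = d_min - 1 = 25 - 1 = 24

24 errors


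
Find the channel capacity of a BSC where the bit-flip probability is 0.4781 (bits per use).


H(p) = -p*log2(p) - (1-p)*log2(1-p) = -0.4781*log2(0.4781) - 0.5219*log2(0.5219) = 0.508993 + 0.489623 = 0.9986. C = 1 - H(p) = 1 - 0.9986 = 0.0014

0.0014 bits


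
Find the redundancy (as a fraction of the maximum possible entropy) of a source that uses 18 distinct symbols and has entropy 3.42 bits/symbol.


H_max = log2(K) = log2(18) = 4.1699 bits/symbol. Redundancy = 1 - H/H_max = 1 - 3.42/4.1699 = 1 - 0.8202 = 0.1798

0.1798


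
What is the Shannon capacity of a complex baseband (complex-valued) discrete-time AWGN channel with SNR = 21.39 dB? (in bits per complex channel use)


SNR_linear = 10^(21.39/10) = 137.7209; C = log2(1 + SNR_linear) = log2(1 + 137.7209) = 7.116

7.116 bits/channel use


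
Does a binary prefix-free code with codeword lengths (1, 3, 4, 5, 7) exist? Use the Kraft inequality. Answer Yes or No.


Kraft sum = sum(2^(-l_i)) = 0.7266, need <= 1. Result: satisfied (a binary prefix-free code with these lengths exists)

Yes


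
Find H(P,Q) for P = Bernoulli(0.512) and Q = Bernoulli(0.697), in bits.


H(P,Q) = -p*log2(q) - (1-p)*log2(1-q). -0.512*log2(0.697) = 0.266634; -0.488*log2(0.303) = 0.840634. H(P,Q) = 0.266634 + 0.840634 = 1.1073

1.1073 bits


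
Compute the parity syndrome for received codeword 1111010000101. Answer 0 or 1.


Syndrome = XOR of all bits = 1 XOR 1 XOR 1 XOR 1 XOR 0 XOR 1 XOR 0 XOR 0 XOR 0 XOR 0 XOR 1 XOR 0 XOR 1 = 1

1


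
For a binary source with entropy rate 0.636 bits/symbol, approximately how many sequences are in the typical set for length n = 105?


log2|A_typical| = nH = 105 * 0.636 = 66.78, so |A_typical| ~ 2^66.78 = 1.267e+20

1.267e+20


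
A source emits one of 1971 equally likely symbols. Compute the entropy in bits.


H = log2(n) = log2(1971) = 10.9447

10.9447 bits


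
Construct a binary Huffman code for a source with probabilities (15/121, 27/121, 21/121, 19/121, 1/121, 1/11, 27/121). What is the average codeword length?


Huffman construction (repeatedly merge the two least-probable nodes; each merge adds 1 bit to every symbol beneath it): 1/121 + 1/11 = 12/121; 12/121 + 15/121 = 27/121; 19/121 + 21/121 = 40/121; 27/121 + 27/121 = 54/121; 27/121 + 40/121 = 67/121; 54/121 + 67/121 = 1. Resulting codeword lengths (in the order the probabilities were given): (3, 2, 3, 3, 4, 4, 2). L_avg = sum(p_i * l_i) = 15/121*3 + 27/121*2 + 21/121*3 + 19/121*3 + 1/121*4 + 1/11*4 + 27/121*2 = 321/121 = 2.6529

2.6529 bits


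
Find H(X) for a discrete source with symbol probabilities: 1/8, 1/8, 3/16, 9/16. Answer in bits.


H = -sum(p_i * log2(p_i)). Terms: -(1/8)*log2(1/8) = 0.375000; -(1/8)*log2(1/8) = 0.375000; -(3/16)*log2(3/16) = 0.452820; -(9/16)*log2(9/16) = 0.466917. H = 0.375000 + 0.375000 + 0.452820 + 0.466917 = 1.6697

1.6697 bits


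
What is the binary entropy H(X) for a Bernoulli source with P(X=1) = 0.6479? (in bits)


H = -p*log2(p) - (1-p)*log2(1-p). -0.6479*log2(0.6479) = 0.405687; -0.3521*log2(0.3521) = 0.530242. H = 0.405687 + 0.530242 = 0.9359

0.9359 bits


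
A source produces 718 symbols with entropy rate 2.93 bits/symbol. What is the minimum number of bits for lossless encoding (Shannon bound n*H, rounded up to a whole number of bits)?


Minimum bits >= n * H = 718 * 2.93 = 2103.74, rounded up to a whole number of bits = 2104

2104 bits


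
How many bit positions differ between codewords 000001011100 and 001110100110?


Count differing positions: . . ^ ^ ^ ^ ^ ^ ^ . ^ . = 8 differences

8


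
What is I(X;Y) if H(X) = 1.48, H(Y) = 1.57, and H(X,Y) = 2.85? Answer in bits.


I(X;Y) = H(X) + H(Y) - H(X,Y) = 1.48 + 1.57 - 2.85 = 0.2

0.2 bits


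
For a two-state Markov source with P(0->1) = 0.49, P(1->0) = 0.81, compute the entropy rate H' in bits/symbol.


Stationary distribution: pi_0 = p10/(p01+p10) = 0.6231, pi_1 = 0.3769. Entropy rate H' = pi_0*H(p01) + pi_1*H(p10) = 0.6231*0.9997 + 0.3769*0.7015 = 0.8873

0.8873 bits/symbol


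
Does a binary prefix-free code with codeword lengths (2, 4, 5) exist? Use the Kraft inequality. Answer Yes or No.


Kraft sum = sum(2^(-l_i)) = 0.3438, need <= 1. Result: satisfied (a binary prefix-free code with these lengths exists)

Yes


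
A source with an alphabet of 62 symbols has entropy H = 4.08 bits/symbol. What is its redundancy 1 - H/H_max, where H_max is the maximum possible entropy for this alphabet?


H_max = log2(K) = log2(62) = 5.9542 bits/symbol. Redundancy = 1 - H/H_max = 1 - 4.08/5.9542 = 1 - 0.6852 = 0.3148

0.3148


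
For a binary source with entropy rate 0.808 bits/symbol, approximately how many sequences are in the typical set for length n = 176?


log2|A_typical| = nH = 176 * 0.808 = 142.208, so |A_typical| ~ 2^142.208 = 6.440e+42

6.440e+42


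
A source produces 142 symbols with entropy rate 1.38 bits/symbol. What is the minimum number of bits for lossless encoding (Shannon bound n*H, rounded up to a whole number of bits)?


Minimum bits >= n * H = 142 * 1.38 = 195.96, rounded up to a whole number of bits = 196

196 bits


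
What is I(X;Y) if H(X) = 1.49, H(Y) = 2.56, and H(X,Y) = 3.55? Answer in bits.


I(X;Y) = H(X) + H(Y) - H(X,Y) = 1.49 + 2.56 - 3.55 = 0.5

0.5 bits


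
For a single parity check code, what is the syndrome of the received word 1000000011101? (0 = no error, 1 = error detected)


Syndrome = XOR of all bits = 1 XOR 0 XOR 0 XOR 0 XOR 0 XOR 0 XOR 0 XOR 0 XOR 1 XOR 1 XOR 1 XOR 0 XOR 1 = 1

1


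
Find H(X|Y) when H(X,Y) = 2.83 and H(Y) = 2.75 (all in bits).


H(X|Y) = H(X,Y) - H(Y) = 2.83 - 2.75 = 0.08

0.08 bits


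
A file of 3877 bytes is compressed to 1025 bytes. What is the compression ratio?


Ratio = original / compressed = 3877 / 1025 = 3.7824

3.7824


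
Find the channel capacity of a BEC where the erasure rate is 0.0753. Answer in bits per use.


C = 1 - epsilon = 1 - 0.0753 = 0.9247

0.9247 bits


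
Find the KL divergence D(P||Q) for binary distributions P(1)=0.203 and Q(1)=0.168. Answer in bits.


KL = p*log2(p/q) + (1-p)*log2((1-p)/(1-q)) = 0.203*log2(0.203/0.168) + 0.797*log2(0.797/0.832) = 0.006

0.006 bits


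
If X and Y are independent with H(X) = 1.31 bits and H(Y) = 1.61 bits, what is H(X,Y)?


For independent variables, H(X,Y) = H(X) + H(Y) = 1.31 + 1.61 = 2.92

2.92 bits


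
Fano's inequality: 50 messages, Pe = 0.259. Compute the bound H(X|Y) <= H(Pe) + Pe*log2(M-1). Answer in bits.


H(Pe) = -Pe*log2(Pe) - (1-Pe)*log2(1-Pe) = -0.259*log2(0.259) - 0.741*log2(0.741) = 0.504785 + 0.320449 = 0.8252. Pe*log2(M-1) = 0.259*log2(49) = 1.454210. Bound = H(Pe) + Pe*log2(M-1) = 0.504785 + 0.320449 + 1.454210 = 2.2794

2.2794 bits


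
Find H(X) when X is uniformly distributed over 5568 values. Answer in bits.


H = log2(n) = log2(5568) = 12.4429

12.4429 bits


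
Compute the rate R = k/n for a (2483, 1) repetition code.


Rate = k/n = 1/2483

1/2483


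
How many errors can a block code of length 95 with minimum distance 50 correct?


Correction capability = floor((d-1)/2) = floor((50-1)/2) = 24

24 errors


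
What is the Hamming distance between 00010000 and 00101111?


Count differing positions: . . ^ ^ ^ ^ ^ ^ = 6 differences

6


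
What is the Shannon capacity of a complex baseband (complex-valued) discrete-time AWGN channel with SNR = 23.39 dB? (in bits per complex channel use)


SNR_linear = 10^(23.39/10) = 218.273; C = log2(1 + SNR_linear) = log2(1 + 218.273) = 7.7766

7.7766 bits/channel use


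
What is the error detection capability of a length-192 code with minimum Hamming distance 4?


Detection capability = d_min - 1 = 4 - 1 = 3

3 errors
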